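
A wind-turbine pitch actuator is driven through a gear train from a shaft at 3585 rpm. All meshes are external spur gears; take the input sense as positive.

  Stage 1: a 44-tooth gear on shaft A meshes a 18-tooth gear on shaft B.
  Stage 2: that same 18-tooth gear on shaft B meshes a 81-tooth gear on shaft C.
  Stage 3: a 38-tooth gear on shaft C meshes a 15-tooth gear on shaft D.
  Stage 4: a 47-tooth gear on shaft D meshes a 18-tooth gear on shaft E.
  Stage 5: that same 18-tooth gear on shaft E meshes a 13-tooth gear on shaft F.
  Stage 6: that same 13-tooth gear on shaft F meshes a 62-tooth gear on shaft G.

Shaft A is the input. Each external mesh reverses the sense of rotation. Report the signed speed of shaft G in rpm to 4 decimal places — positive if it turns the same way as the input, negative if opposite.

+3739.8598 rpm (same as input, |ω| = 3739.8598 rpm)

Stage 1 [44T→18T]: ω = 3585.0000×44/18 = 8763.3333 rpm, dir flips to −; running = −8763.3333
Stage 2 [18T→81T]: ω = 8763.3333×18/81 = 1947.4074 rpm, dir flips to +; running = +1947.4074
Stage 3 [38T→15T]: ω = 1947.4074×38/15 = 4933.4321 rpm, dir flips to −; running = −4933.4321
Stage 4 [47T→18T]: ω = 4933.4321×47/18 = 12881.7394 rpm, dir flips to +; running = +12881.7394
Stage 5 [18T→13T]: ω = 12881.7394×18/13 = 17836.2545 rpm, dir flips to −; running = −17836.2545
Stage 6 [13T→62T]: ω = 17836.2545×13/62 = 3739.8598 rpm, dir flips to +; running = +3739.8598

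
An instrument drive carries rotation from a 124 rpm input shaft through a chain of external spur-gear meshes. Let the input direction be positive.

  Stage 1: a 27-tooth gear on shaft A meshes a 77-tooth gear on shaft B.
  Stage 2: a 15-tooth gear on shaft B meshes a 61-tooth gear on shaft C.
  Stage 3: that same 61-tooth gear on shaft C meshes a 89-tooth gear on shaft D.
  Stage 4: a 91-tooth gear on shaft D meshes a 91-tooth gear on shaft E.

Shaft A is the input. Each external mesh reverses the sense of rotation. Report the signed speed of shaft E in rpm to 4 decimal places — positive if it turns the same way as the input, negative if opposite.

+7.3282 rpm (same as input, |ω| = 7.3282 rpm)

Stage 1 [27T→77T]: ω = 124.0000×27/77 = 43.4805 rpm, dir flips to −; running = −43.4805
Stage 2 [15T→61T]: ω = 43.4805×15/61 = 10.6919 rpm, dir flips to +; running = +10.6919
Stage 3 [61T→89T]: ω = 10.6919×61/89 = 7.3282 rpm, dir flips to −; running = −7.3282
Stage 4 [91T→91T]: ω = 7.3282×91/91 = 7.3282 rpm, dir flips to +; running = +7.3282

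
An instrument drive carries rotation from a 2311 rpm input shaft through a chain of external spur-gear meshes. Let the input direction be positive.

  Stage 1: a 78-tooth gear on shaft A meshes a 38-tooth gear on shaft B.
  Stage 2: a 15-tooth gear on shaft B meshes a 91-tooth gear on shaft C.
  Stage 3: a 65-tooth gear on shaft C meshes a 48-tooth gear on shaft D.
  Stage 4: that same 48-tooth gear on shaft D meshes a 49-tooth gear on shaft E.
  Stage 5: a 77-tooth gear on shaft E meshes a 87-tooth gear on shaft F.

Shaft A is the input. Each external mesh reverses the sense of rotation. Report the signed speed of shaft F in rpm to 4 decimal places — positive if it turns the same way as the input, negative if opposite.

Stage 1 [78T→38T]: ω = 2311.0000×78/38 = 4743.6316 rpm, dir flips to −; running = −4743.6316
Stage 2 [15T→91T]: ω = 4743.6316×15/91 = 781.9173 rpm, dir flips to +; running = +781.9173
Stage 3 [65T→48T]: ω = 781.9173×65/48 = 1058.8463 rpm, dir flips to −; running = −1058.8463
Stage 4 [48T→49T]: ω = 1058.8463×48/49 = 1037.2372 rpm, dir flips to +; running = +1037.2372
Stage 5 [77T→87T]: ω = 1037.2372×77/87 = 918.0146 rpm, dir flips to −; running = −918.0146

-918.0146 rpm (opposite to input, |ω| = 918.0146 rpm)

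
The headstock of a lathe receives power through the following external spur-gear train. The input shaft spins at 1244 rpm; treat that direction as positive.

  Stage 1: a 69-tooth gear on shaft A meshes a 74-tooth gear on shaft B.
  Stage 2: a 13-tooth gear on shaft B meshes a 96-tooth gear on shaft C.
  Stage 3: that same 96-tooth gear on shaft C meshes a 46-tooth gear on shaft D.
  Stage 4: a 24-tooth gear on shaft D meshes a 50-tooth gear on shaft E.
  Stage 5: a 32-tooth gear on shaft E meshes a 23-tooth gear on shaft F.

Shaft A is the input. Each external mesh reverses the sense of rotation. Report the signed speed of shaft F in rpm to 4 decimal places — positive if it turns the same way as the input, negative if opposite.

Stage 1 [69T→74T]: ω = 1244.0000×69/74 = 1159.9459 rpm, dir flips to −; running = −1159.9459
Stage 2 [13T→96T]: ω = 1159.9459×13/96 = 157.0760 rpm, dir flips to +; running = +157.0760
Stage 3 [96T→46T]: ω = 157.0760×96/46 = 327.8108 rpm, dir flips to −; running = −327.8108
Stage 4 [24T→50T]: ω = 327.8108×24/50 = 157.3492 rpm, dir flips to +; running = +157.3492
Stage 5 [32T→23T]: ω = 157.3492×32/23 = 218.9206 rpm, dir flips to −; running = −218.9206

-218.9206 rpm (opposite to input, |ω| = 218.9206 rpm)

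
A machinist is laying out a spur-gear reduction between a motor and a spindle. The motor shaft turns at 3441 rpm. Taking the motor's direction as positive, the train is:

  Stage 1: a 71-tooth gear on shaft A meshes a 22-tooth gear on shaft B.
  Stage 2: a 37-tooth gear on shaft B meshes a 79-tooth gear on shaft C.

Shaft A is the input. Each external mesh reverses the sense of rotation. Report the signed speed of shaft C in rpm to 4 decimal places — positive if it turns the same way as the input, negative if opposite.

+5201.0972 rpm (same as input, |ω| = 5201.0972 rpm)

Stage 1 [71T→22T]: ω = 3441.0000×71/22 = 11105.0455 rpm, dir flips to −; running = −11105.0455
Stage 2 [37T→79T]: ω = 11105.0455×37/79 = 5201.0972 rpm, dir flips to +; running = +5201.0972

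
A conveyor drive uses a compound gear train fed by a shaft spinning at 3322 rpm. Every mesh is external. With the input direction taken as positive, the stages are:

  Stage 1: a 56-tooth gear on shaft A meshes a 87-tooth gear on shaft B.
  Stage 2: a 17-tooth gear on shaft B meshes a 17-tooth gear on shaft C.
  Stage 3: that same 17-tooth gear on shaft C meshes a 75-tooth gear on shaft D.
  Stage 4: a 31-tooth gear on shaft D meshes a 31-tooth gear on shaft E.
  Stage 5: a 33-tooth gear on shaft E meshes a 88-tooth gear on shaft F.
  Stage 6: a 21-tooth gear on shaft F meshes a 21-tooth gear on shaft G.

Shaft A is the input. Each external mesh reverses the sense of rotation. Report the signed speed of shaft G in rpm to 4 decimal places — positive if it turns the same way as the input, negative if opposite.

Stage 1 [56T→87T]: ω = 3322.0000×56/87 = 2138.2989 rpm, dir flips to −; running = −2138.2989
Stage 2 [17T→17T]: ω = 2138.2989×17/17 = 2138.2989 rpm, dir flips to +; running = +2138.2989
Stage 3 [17T→75T]: ω = 2138.2989×17/75 = 484.6811 rpm, dir flips to −; running = −484.6811
Stage 4 [31T→31T]: ω = 484.6811×31/31 = 484.6811 rpm, dir flips to +; running = +484.6811
Stage 5 [33T→88T]: ω = 484.6811×33/88 = 181.7554 rpm, dir flips to −; running = −181.7554
Stage 6 [21T→21T]: ω = 181.7554×21/21 = 181.7554 rpm, dir flips to +; running = +181.7554

+181.7554 rpm (same as input, |ω| = 181.7554 rpm)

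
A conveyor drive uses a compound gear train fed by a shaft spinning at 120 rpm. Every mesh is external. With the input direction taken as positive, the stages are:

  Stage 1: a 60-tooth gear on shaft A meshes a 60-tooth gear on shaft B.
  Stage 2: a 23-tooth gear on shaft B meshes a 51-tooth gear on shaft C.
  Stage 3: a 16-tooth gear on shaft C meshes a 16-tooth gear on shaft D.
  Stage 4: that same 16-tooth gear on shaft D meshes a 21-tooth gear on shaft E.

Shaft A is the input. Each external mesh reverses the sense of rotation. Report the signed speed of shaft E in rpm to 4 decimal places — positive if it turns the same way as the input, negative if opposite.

Stage 1 [60T→60T]: ω = 120.0000×60/60 = 120.0000 rpm, dir flips to −; running = −120.0000
Stage 2 [23T→51T]: ω = 120.0000×23/51 = 54.1176 rpm, dir flips to +; running = +54.1176
Stage 3 [16T→16T]: ω = 54.1176×16/16 = 54.1176 rpm, dir flips to −; running = −54.1176
Stage 4 [16T→21T]: ω = 54.1176×16/21 = 41.2325 rpm, dir flips to +; running = +41.2325

+41.2325 rpm (same as input, |ω| = 41.2325 rpm)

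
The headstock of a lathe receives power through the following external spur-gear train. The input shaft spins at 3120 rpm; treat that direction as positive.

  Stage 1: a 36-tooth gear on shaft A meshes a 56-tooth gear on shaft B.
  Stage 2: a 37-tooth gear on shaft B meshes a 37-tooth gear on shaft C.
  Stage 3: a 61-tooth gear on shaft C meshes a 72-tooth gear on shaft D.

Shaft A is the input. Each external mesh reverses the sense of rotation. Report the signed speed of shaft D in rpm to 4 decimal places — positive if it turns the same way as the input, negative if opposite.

-1699.2857 rpm (opposite to input, |ω| = 1699.2857 rpm)

Stage 1 [36T→56T]: ω = 3120.0000×36/56 = 2005.7143 rpm, dir flips to −; running = −2005.7143
Stage 2 [37T→37T]: ω = 2005.7143×37/37 = 2005.7143 rpm, dir flips to +; running = +2005.7143
Stage 3 [61T→72T]: ω = 2005.7143×61/72 = 1699.2857 rpm, dir flips to −; running = −1699.2857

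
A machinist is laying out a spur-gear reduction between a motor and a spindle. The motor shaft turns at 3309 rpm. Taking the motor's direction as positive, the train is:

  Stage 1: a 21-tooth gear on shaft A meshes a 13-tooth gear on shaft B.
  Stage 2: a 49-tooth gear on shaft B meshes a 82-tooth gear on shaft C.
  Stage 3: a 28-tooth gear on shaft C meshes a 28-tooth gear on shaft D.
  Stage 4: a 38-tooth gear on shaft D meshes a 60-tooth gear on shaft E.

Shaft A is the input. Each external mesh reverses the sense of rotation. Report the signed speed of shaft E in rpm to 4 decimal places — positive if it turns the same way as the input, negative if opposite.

+2022.9599 rpm (same as input, |ω| = 2022.9599 rpm)

Stage 1 [21T→13T]: ω = 3309.0000×21/13 = 5345.3077 rpm, dir flips to −; running = −5345.3077
Stage 2 [49T→82T]: ω = 5345.3077×49/82 = 3194.1473 rpm, dir flips to +; running = +3194.1473
Stage 3 [28T→28T]: ω = 3194.1473×28/28 = 3194.1473 rpm, dir flips to −; running = −3194.1473
Stage 4 [38T→60T]: ω = 3194.1473×38/60 = 2022.9599 rpm, dir flips to +; running = +2022.9599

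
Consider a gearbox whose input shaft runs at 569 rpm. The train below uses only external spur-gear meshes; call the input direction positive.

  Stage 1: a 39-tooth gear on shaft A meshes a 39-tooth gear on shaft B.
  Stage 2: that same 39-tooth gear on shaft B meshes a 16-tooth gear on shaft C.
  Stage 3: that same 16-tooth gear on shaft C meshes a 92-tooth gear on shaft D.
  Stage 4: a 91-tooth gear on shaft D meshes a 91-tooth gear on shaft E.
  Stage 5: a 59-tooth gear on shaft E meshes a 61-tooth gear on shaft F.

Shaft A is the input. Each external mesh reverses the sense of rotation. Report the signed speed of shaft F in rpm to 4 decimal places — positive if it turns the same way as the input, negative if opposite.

Stage 1 [39T→39T]: ω = 569.0000×39/39 = 569.0000 rpm, dir flips to −; running = −569.0000
Stage 2 [39T→16T]: ω = 569.0000×39/16 = 1386.9375 rpm, dir flips to +; running = +1386.9375
Stage 3 [16T→92T]: ω = 1386.9375×16/92 = 241.2065 rpm, dir flips to −; running = −241.2065
Stage 4 [91T→91T]: ω = 241.2065×91/91 = 241.2065 rpm, dir flips to +; running = +241.2065
Stage 5 [59T→61T]: ω = 241.2065×59/61 = 233.2981 rpm, dir flips to −; running = −233.2981

-233.2981 rpm (opposite to input, |ω| = 233.2981 rpm)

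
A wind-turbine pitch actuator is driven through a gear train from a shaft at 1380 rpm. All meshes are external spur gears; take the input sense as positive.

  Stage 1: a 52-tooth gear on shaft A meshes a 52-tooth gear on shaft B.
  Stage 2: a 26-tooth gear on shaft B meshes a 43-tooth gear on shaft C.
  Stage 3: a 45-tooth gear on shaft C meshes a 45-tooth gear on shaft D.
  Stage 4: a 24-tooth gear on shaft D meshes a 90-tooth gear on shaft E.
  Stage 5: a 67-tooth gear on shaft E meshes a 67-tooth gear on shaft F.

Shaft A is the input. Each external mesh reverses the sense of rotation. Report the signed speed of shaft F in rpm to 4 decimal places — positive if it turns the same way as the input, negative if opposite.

Stage 1 [52T→52T]: ω = 1380.0000×52/52 = 1380.0000 rpm, dir flips to −; running = −1380.0000
Stage 2 [26T→43T]: ω = 1380.0000×26/43 = 834.4186 rpm, dir flips to +; running = +834.4186
Stage 3 [45T→45T]: ω = 834.4186×45/45 = 834.4186 rpm, dir flips to −; running = −834.4186
Stage 4 [24T→90T]: ω = 834.4186×24/90 = 222.5116 rpm, dir flips to +; running = +222.5116
Stage 5 [67T→67T]: ω = 222.5116×67/67 = 222.5116 rpm, dir flips to −; running = −222.5116

-222.5116 rpm (opposite to input, |ω| = 222.5116 rpm)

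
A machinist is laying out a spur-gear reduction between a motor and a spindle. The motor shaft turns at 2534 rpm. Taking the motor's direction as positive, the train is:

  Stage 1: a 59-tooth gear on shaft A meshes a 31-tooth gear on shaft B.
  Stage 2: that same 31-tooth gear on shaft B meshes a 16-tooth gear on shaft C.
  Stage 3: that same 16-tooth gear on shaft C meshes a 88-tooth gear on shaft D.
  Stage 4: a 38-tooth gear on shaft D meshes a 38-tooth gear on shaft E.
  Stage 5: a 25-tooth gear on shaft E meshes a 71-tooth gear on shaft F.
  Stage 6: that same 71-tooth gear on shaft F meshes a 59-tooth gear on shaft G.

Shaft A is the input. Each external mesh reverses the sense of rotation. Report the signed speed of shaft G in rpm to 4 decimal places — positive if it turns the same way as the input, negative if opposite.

Stage 1 [59T→31T]: ω = 2534.0000×59/31 = 4822.7742 rpm, dir flips to −; running = −4822.7742
Stage 2 [31T→16T]: ω = 4822.7742×31/16 = 9344.1250 rpm, dir flips to +; running = +9344.1250
Stage 3 [16T→88T]: ω = 9344.1250×16/88 = 1698.9318 rpm, dir flips to −; running = −1698.9318
Stage 4 [38T→38T]: ω = 1698.9318×38/38 = 1698.9318 rpm, dir flips to +; running = +1698.9318
Stage 5 [25T→71T]: ω = 1698.9318×25/71 = 598.2154 rpm, dir flips to −; running = −598.2154
Stage 6 [71T→59T]: ω = 598.2154×71/59 = 719.8864 rpm, dir flips to +; running = +719.8864

+719.8864 rpm (same as input, |ω| = 719.8864 rpm)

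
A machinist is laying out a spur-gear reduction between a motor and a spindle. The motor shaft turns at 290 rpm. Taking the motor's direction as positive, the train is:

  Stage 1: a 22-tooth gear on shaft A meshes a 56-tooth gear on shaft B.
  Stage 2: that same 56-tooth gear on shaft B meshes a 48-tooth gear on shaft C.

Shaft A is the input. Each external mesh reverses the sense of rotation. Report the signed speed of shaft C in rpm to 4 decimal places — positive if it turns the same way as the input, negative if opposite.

+132.9167 rpm (same as input, |ω| = 132.9167 rpm)

Stage 1 [22T→56T]: ω = 290.0000×22/56 = 113.9286 rpm, dir flips to −; running = −113.9286
Stage 2 [56T→48T]: ω = 113.9286×56/48 = 132.9167 rpm, dir flips to +; running = +132.9167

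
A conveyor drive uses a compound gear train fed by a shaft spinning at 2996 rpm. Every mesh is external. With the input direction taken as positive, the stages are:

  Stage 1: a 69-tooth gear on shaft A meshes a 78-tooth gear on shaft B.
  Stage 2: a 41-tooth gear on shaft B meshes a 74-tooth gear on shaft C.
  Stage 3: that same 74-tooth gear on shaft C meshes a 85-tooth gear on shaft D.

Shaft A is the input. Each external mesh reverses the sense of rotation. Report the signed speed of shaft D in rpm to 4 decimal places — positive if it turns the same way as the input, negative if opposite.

-1278.3837 rpm (opposite to input, |ω| = 1278.3837 rpm)

Stage 1 [69T→78T]: ω = 2996.0000×69/78 = 2650.3077 rpm, dir flips to −; running = −2650.3077
Stage 2 [41T→74T]: ω = 2650.3077×41/74 = 1468.4137 rpm, dir flips to +; running = +1468.4137
Stage 3 [74T→85T]: ω = 1468.4137×74/85 = 1278.3837 rpm, dir flips to −; running = −1278.3837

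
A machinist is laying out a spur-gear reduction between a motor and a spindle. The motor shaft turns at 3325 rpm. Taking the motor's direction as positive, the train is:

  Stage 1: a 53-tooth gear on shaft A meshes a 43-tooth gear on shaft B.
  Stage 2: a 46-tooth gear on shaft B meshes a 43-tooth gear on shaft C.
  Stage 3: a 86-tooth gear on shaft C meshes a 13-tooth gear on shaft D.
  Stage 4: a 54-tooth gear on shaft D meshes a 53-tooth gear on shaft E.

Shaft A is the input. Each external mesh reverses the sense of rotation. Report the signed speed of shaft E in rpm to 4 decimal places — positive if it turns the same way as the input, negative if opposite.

Stage 1 [53T→43T]: ω = 3325.0000×53/43 = 4098.2558 rpm, dir flips to −; running = −4098.2558
Stage 2 [46T→43T]: ω = 4098.2558×46/43 = 4384.1806 rpm, dir flips to +; running = +4384.1806
Stage 3 [86T→13T]: ω = 4384.1806×86/13 = 29003.0411 rpm, dir flips to −; running = −29003.0411
Stage 4 [54T→53T]: ω = 29003.0411×54/53 = 29550.2683 rpm, dir flips to +; running = +29550.2683

+29550.2683 rpm (same as input, |ω| = 29550.2683 rpm)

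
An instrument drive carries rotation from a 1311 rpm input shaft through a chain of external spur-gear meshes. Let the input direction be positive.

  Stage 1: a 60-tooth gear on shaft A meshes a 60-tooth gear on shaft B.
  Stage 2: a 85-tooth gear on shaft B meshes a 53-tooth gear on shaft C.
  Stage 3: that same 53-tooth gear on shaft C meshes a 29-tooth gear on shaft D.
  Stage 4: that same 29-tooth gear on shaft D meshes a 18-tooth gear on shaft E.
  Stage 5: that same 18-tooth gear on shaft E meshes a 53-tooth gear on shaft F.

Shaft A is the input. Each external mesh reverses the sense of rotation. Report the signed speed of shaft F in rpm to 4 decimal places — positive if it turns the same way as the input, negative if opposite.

-2102.5472 rpm (opposite to input, |ω| = 2102.5472 rpm)

Stage 1 [60T→60T]: ω = 1311.0000×60/60 = 1311.0000 rpm, dir flips to −; running = −1311.0000
Stage 2 [85T→53T]: ω = 1311.0000×85/53 = 2102.5472 rpm, dir flips to +; running = +2102.5472
Stage 3 [53T→29T]: ω = 2102.5472×53/29 = 3842.5862 rpm, dir flips to −; running = −3842.5862
Stage 4 [29T→18T]: ω = 3842.5862×29/18 = 6190.8333 rpm, dir flips to +; running = +6190.8333
Stage 5 [18T→53T]: ω = 6190.8333×18/53 = 2102.5472 rpm, dir flips to −; running = −2102.5472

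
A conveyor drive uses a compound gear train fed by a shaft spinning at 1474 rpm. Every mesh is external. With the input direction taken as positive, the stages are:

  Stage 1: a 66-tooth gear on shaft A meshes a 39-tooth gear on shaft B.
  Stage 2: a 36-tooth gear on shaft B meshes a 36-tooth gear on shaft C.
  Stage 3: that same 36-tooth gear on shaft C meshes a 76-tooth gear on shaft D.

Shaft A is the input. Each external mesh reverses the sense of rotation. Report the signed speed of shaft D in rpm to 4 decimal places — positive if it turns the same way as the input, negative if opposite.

-1181.5870 rpm (opposite to input, |ω| = 1181.5870 rpm)

Stage 1 [66T→39T]: ω = 1474.0000×66/39 = 2494.4615 rpm, dir flips to −; running = −2494.4615
Stage 2 [36T→36T]: ω = 2494.4615×36/36 = 2494.4615 rpm, dir flips to +; running = +2494.4615
Stage 3 [36T→76T]: ω = 2494.4615×36/76 = 1181.5870 rpm, dir flips to −; running = −1181.5870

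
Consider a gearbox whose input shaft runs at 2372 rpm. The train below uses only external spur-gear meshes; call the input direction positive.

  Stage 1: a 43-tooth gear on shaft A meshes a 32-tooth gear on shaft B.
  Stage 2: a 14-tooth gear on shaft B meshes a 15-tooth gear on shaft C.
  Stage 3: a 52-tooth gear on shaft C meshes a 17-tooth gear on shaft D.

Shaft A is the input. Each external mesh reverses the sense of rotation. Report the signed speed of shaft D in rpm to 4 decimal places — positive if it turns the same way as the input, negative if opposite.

-9099.6431 rpm (opposite to input, |ω| = 9099.6431 rpm)

Stage 1 [43T→32T]: ω = 2372.0000×43/32 = 3187.3750 rpm, dir flips to −; running = −3187.3750
Stage 2 [14T→15T]: ω = 3187.3750×14/15 = 2974.8833 rpm, dir flips to +; running = +2974.8833
Stage 3 [52T→17T]: ω = 2974.8833×52/17 = 9099.6431 rpm, dir flips to −; running = −9099.6431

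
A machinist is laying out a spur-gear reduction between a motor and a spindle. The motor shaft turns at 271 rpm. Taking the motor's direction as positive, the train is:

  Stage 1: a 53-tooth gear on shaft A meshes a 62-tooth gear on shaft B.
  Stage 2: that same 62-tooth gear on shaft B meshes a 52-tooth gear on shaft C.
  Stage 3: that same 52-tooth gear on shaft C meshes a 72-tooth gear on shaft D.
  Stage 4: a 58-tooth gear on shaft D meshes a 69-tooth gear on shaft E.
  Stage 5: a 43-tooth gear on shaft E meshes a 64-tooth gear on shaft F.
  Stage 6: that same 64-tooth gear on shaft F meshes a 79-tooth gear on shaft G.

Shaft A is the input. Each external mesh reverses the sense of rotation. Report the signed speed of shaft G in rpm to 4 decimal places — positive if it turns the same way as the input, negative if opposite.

Stage 1 [53T→62T]: ω = 271.0000×53/62 = 231.6613 rpm, dir flips to −; running = −231.6613
Stage 2 [62T→52T]: ω = 231.6613×62/52 = 276.2115 rpm, dir flips to +; running = +276.2115
Stage 3 [52T→72T]: ω = 276.2115×52/72 = 199.4861 rpm, dir flips to −; running = −199.4861
Stage 4 [58T→69T]: ω = 199.4861×58/69 = 167.6840 rpm, dir flips to +; running = +167.6840
Stage 5 [43T→64T]: ω = 167.6840×43/64 = 112.6627 rpm, dir flips to −; running = −112.6627
Stage 6 [64T→79T]: ω = 112.6627×64/79 = 91.2710 rpm, dir flips to +; running = +91.2710

+91.2710 rpm (same as input, |ω| = 91.2710 rpm)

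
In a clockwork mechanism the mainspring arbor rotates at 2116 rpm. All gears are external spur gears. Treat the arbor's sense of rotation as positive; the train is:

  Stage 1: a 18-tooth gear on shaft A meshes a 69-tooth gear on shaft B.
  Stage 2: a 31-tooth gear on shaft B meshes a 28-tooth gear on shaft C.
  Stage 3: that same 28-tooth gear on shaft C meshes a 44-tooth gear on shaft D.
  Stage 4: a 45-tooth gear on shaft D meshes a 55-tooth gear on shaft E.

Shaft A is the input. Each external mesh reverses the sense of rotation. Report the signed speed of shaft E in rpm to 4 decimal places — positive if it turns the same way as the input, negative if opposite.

Stage 1 [18T→69T]: ω = 2116.0000×18/69 = 552.0000 rpm, dir flips to −; running = −552.0000
Stage 2 [31T→28T]: ω = 552.0000×31/28 = 611.1429 rpm, dir flips to +; running = +611.1429
Stage 3 [28T→44T]: ω = 611.1429×28/44 = 388.9091 rpm, dir flips to −; running = −388.9091
Stage 4 [45T→55T]: ω = 388.9091×45/55 = 318.1983 rpm, dir flips to +; running = +318.1983

+318.1983 rpm (same as input, |ω| = 318.1983 rpm)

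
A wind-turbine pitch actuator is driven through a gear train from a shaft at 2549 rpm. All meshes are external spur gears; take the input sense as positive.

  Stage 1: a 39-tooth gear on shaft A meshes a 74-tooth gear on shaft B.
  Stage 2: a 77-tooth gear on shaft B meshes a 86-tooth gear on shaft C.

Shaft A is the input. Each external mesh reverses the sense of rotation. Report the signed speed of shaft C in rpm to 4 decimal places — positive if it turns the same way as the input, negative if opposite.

Stage 1 [39T→74T]: ω = 2549.0000×39/74 = 1343.3919 rpm, dir flips to −; running = −1343.3919
Stage 2 [77T→86T]: ω = 1343.3919×77/86 = 1202.8044 rpm, dir flips to +; running = +1202.8044

+1202.8044 rpm (same as input, |ω| = 1202.8044 rpm)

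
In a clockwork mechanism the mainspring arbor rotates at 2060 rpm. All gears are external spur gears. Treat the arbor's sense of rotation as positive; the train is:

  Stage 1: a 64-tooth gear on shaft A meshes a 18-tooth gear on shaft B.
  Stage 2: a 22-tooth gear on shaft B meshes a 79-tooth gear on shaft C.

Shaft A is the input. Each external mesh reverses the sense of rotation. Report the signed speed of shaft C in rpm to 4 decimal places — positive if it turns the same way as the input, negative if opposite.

+2039.7187 rpm (same as input, |ω| = 2039.7187 rpm)

Stage 1 [64T→18T]: ω = 2060.0000×64/18 = 7324.4444 rpm, dir flips to −; running = −7324.4444
Stage 2 [22T→79T]: ω = 7324.4444×22/79 = 2039.7187 rpm, dir flips to +; running = +2039.7187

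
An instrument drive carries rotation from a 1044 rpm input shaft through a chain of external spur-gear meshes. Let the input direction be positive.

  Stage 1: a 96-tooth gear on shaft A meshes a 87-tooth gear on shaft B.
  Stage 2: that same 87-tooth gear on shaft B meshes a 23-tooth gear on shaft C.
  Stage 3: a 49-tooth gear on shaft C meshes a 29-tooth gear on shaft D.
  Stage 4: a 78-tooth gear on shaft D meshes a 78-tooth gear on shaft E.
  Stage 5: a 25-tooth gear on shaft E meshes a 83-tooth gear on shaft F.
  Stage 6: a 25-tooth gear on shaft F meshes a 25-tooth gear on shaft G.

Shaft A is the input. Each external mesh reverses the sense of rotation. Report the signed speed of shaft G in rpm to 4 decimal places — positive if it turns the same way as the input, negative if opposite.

+2217.7056 rpm (same as input, |ω| = 2217.7056 rpm)

Stage 1 [96T→87T]: ω = 1044.0000×96/87 = 1152.0000 rpm, dir flips to −; running = −1152.0000
Stage 2 [87T→23T]: ω = 1152.0000×87/23 = 4357.5652 rpm, dir flips to +; running = +4357.5652
Stage 3 [49T→29T]: ω = 4357.5652×49/29 = 7362.7826 rpm, dir flips to −; running = −7362.7826
Stage 4 [78T→78T]: ω = 7362.7826×78/78 = 7362.7826 rpm, dir flips to +; running = +7362.7826
Stage 5 [25T→83T]: ω = 7362.7826×25/83 = 2217.7056 rpm, dir flips to −; running = −2217.7056
Stage 6 [25T→25T]: ω = 2217.7056×25/25 = 2217.7056 rpm, dir flips to +; running = +2217.7056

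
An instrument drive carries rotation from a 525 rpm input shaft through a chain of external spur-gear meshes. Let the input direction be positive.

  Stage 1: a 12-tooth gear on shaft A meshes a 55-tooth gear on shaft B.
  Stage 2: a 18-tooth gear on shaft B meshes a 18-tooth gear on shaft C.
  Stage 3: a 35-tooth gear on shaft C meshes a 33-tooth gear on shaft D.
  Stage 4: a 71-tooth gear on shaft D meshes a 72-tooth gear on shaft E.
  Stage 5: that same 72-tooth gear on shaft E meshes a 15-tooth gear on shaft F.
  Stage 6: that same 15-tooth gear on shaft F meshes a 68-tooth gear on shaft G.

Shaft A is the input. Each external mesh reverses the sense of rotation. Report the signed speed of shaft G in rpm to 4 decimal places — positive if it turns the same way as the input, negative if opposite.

Stage 1 [12T→55T]: ω = 525.0000×12/55 = 114.5455 rpm, dir flips to −; running = −114.5455
Stage 2 [18T→18T]: ω = 114.5455×18/18 = 114.5455 rpm, dir flips to +; running = +114.5455
Stage 3 [35T→33T]: ω = 114.5455×35/33 = 121.4876 rpm, dir flips to −; running = −121.4876
Stage 4 [71T→72T]: ω = 121.4876×71/72 = 119.8003 rpm, dir flips to +; running = +119.8003
Stage 5 [72T→15T]: ω = 119.8003×72/15 = 575.0413 rpm, dir flips to −; running = −575.0413
Stage 6 [15T→68T]: ω = 575.0413×15/68 = 126.8474 rpm, dir flips to +; running = +126.8474

+126.8474 rpm (same as input, |ω| = 126.8474 rpm)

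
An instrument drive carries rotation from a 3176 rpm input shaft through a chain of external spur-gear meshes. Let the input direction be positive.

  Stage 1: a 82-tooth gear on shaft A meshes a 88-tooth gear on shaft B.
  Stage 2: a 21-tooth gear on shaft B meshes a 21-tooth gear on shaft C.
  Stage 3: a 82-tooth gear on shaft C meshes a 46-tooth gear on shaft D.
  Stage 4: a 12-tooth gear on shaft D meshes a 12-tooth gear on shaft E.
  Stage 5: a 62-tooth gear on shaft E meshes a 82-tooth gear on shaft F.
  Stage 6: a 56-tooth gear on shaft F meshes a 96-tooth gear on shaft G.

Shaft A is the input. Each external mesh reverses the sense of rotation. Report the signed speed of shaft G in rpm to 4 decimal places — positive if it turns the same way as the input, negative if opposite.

+2326.8175 rpm (same as input, |ω| = 2326.8175 rpm)

Stage 1 [82T→88T]: ω = 3176.0000×82/88 = 2959.4545 rpm, dir flips to −; running = −2959.4545
Stage 2 [21T→21T]: ω = 2959.4545×21/21 = 2959.4545 rpm, dir flips to +; running = +2959.4545
Stage 3 [82T→46T]: ω = 2959.4545×82/46 = 5275.5494 rpm, dir flips to −; running = −5275.5494
Stage 4 [12T→12T]: ω = 5275.5494×12/12 = 5275.5494 rpm, dir flips to +; running = +5275.5494
Stage 5 [62T→82T]: ω = 5275.5494×62/82 = 3988.8300 rpm, dir flips to −; running = −3988.8300
Stage 6 [56T→96T]: ω = 3988.8300×56/96 = 2326.8175 rpm, dir flips to +; running = +2326.8175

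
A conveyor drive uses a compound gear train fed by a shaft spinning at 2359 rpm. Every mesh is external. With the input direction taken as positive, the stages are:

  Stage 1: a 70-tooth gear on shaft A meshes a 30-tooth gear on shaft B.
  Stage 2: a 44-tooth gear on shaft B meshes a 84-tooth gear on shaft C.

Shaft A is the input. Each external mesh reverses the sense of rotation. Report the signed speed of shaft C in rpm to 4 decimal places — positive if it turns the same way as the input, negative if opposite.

Stage 1 [70T→30T]: ω = 2359.0000×70/30 = 5504.3333 rpm, dir flips to −; running = −5504.3333
Stage 2 [44T→84T]: ω = 5504.3333×44/84 = 2883.2222 rpm, dir flips to +; running = +2883.2222

+2883.2222 rpm (same as input, |ω| = 2883.2222 rpm)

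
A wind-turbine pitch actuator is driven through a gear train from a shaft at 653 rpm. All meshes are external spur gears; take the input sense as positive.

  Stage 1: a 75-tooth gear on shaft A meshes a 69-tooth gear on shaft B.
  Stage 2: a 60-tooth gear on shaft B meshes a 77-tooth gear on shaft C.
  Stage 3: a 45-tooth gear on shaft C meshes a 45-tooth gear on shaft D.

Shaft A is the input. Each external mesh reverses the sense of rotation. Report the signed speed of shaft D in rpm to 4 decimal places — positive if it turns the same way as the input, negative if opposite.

Stage 1 [75T→69T]: ω = 653.0000×75/69 = 709.7826 rpm, dir flips to −; running = −709.7826
Stage 2 [60T→77T]: ω = 709.7826×60/77 = 553.0774 rpm, dir flips to +; running = +553.0774
Stage 3 [45T→45T]: ω = 553.0774×45/45 = 553.0774 rpm, dir flips to −; running = −553.0774

-553.0774 rpm (opposite to input, |ω| = 553.0774 rpm)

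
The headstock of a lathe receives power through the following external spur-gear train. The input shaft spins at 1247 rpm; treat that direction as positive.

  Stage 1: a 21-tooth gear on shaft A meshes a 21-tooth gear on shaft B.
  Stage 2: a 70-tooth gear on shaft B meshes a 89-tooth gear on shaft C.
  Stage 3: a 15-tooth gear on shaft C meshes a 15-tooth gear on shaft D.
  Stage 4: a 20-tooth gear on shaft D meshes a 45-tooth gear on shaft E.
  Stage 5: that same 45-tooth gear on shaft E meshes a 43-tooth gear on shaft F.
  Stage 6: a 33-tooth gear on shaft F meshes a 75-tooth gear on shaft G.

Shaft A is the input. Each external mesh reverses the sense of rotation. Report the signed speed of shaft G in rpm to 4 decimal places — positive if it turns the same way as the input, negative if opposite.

+200.7191 rpm (same as input, |ω| = 200.7191 rpm)

Stage 1 [21T→21T]: ω = 1247.0000×21/21 = 1247.0000 rpm, dir flips to −; running = −1247.0000
Stage 2 [70T→89T]: ω = 1247.0000×70/89 = 980.7865 rpm, dir flips to +; running = +980.7865
Stage 3 [15T→15T]: ω = 980.7865×15/15 = 980.7865 rpm, dir flips to −; running = −980.7865
Stage 4 [20T→45T]: ω = 980.7865×20/45 = 435.9051 rpm, dir flips to +; running = +435.9051
Stage 5 [45T→43T]: ω = 435.9051×45/43 = 456.1798 rpm, dir flips to −; running = −456.1798
Stage 6 [33T→75T]: ω = 456.1798×33/75 = 200.7191 rpm, dir flips to +; running = +200.7191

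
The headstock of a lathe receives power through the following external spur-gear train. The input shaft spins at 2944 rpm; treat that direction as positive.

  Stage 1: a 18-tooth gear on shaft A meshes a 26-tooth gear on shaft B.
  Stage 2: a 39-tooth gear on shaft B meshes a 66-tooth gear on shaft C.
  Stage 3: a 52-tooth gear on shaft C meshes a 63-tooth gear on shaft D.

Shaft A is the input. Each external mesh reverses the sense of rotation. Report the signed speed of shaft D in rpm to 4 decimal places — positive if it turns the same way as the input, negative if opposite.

-994.0779 rpm (opposite to input, |ω| = 994.0779 rpm)

Stage 1 [18T→26T]: ω = 2944.0000×18/26 = 2038.1538 rpm, dir flips to −; running = −2038.1538
Stage 2 [39T→66T]: ω = 2038.1538×39/66 = 1204.3636 rpm, dir flips to +; running = +1204.3636
Stage 3 [52T→63T]: ω = 1204.3636×52/63 = 994.0779 rpm, dir flips to −; running = −994.0779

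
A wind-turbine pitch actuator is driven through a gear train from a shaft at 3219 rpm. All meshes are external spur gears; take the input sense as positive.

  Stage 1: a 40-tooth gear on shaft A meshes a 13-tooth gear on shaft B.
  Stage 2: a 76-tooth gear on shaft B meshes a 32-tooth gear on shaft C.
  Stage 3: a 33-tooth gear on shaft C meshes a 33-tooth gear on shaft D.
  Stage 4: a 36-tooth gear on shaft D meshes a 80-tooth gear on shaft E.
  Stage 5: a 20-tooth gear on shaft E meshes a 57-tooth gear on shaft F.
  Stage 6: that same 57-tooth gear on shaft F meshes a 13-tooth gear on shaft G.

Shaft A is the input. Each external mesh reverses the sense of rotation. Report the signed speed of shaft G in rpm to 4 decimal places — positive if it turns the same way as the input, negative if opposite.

+16285.4734 rpm (same as input, |ω| = 16285.4734 rpm)

Stage 1 [40T→13T]: ω = 3219.0000×40/13 = 9904.6154 rpm, dir flips to −; running = −9904.6154
Stage 2 [76T→32T]: ω = 9904.6154×76/32 = 23523.4615 rpm, dir flips to +; running = +23523.4615
Stage 3 [33T→33T]: ω = 23523.4615×33/33 = 23523.4615 rpm, dir flips to −; running = −23523.4615
Stage 4 [36T→80T]: ω = 23523.4615×36/80 = 10585.5577 rpm, dir flips to +; running = +10585.5577
Stage 5 [20T→57T]: ω = 10585.5577×20/57 = 3714.2308 rpm, dir flips to −; running = −3714.2308
Stage 6 [57T→13T]: ω = 3714.2308×57/13 = 16285.4734 rpm, dir flips to +; running = +16285.4734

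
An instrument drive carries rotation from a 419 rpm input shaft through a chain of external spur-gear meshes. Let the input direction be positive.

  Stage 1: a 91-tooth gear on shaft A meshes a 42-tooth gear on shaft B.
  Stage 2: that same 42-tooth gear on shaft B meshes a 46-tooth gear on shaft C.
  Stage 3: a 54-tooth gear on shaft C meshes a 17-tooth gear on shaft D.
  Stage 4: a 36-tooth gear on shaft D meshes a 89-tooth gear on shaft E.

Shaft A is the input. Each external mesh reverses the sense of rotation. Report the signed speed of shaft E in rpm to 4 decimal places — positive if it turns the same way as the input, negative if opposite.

Stage 1 [91T→42T]: ω = 419.0000×91/42 = 907.8333 rpm, dir flips to −; running = −907.8333
Stage 2 [42T→46T]: ω = 907.8333×42/46 = 828.8913 rpm, dir flips to +; running = +828.8913
Stage 3 [54T→17T]: ω = 828.8913×54/17 = 2632.9488 rpm, dir flips to −; running = −2632.9488
Stage 4 [36T→89T]: ω = 2632.9488×36/89 = 1065.0130 rpm, dir flips to +; running = +1065.0130

+1065.0130 rpm (same as input, |ω| = 1065.0130 rpm)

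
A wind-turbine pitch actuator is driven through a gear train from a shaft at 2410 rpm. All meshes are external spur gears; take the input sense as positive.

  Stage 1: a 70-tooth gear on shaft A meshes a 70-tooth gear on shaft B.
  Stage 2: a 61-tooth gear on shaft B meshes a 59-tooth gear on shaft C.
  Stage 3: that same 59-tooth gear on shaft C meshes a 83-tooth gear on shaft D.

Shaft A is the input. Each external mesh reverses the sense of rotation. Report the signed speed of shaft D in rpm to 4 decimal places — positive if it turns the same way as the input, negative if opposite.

-1771.2048 rpm (opposite to input, |ω| = 1771.2048 rpm)

Stage 1 [70T→70T]: ω = 2410.0000×70/70 = 2410.0000 rpm, dir flips to −; running = −2410.0000
Stage 2 [61T→59T]: ω = 2410.0000×61/59 = 2491.6949 rpm, dir flips to +; running = +2491.6949
Stage 3 [59T→83T]: ω = 2491.6949×59/83 = 1771.2048 rpm, dir flips to −; running = −1771.2048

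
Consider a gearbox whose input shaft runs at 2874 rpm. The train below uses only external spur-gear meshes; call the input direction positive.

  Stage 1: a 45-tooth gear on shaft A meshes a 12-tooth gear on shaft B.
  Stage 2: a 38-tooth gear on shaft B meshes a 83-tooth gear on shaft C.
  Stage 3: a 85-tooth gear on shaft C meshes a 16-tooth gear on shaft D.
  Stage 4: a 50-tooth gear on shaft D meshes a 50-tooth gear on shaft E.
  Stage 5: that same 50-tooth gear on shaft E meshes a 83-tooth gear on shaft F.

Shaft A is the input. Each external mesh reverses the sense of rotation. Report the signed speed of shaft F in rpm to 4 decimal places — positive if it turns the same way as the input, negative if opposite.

Stage 1 [45T→12T]: ω = 2874.0000×45/12 = 10777.5000 rpm, dir flips to −; running = −10777.5000
Stage 2 [38T→83T]: ω = 10777.5000×38/83 = 4934.2771 rpm, dir flips to +; running = +4934.2771
Stage 3 [85T→16T]: ω = 4934.2771×85/16 = 26213.3471 rpm, dir flips to −; running = −26213.3471
Stage 4 [50T→50T]: ω = 26213.3471×50/50 = 26213.3471 rpm, dir flips to +; running = +26213.3471
Stage 5 [50T→83T]: ω = 26213.3471×50/83 = 15791.1730 rpm, dir flips to −; running = −15791.1730

-15791.1730 rpm (opposite to input, |ω| = 15791.1730 rpm)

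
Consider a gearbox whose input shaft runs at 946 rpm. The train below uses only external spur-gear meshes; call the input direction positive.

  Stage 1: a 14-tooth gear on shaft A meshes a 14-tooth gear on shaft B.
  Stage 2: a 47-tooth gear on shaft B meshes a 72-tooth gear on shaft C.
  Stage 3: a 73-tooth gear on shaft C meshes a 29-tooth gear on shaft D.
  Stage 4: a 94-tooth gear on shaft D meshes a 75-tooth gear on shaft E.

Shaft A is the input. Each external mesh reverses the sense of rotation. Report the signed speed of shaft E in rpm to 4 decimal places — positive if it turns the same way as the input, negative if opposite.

+1948.2646 rpm (same as input, |ω| = 1948.2646 rpm)

Stage 1 [14T→14T]: ω = 946.0000×14/14 = 946.0000 rpm, dir flips to −; running = −946.0000
Stage 2 [47T→72T]: ω = 946.0000×47/72 = 617.5278 rpm, dir flips to +; running = +617.5278
Stage 3 [73T→29T]: ω = 617.5278×73/29 = 1554.4665 rpm, dir flips to −; running = −1554.4665
Stage 4 [94T→75T]: ω = 1554.4665×94/75 = 1948.2646 rpm, dir flips to +; running = +1948.2646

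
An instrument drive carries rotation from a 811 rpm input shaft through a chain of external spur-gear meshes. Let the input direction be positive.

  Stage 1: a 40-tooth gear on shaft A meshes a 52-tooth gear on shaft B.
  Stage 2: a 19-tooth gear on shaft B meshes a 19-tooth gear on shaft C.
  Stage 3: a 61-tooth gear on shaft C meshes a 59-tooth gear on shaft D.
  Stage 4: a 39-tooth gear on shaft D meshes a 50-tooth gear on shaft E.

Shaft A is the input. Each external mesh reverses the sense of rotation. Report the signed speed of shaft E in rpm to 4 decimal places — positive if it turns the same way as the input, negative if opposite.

+503.0949 rpm (same as input, |ω| = 503.0949 rpm)

Stage 1 [40T→52T]: ω = 811.0000×40/52 = 623.8462 rpm, dir flips to −; running = −623.8462
Stage 2 [19T→19T]: ω = 623.8462×19/19 = 623.8462 rpm, dir flips to +; running = +623.8462
Stage 3 [61T→59T]: ω = 623.8462×61/59 = 644.9935 rpm, dir flips to −; running = −644.9935
Stage 4 [39T→50T]: ω = 644.9935×39/50 = 503.0949 rpm, dir flips to +; running = +503.0949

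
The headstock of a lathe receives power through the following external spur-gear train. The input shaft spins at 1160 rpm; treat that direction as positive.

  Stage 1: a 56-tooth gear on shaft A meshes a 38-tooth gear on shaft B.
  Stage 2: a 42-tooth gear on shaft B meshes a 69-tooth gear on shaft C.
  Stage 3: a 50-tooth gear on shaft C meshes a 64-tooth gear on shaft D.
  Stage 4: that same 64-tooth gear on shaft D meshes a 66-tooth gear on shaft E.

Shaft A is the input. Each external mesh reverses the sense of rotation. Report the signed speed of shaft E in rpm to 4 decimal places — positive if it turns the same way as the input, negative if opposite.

+788.2948 rpm (same as input, |ω| = 788.2948 rpm)

Stage 1 [56T→38T]: ω = 1160.0000×56/38 = 1709.4737 rpm, dir flips to −; running = −1709.4737
Stage 2 [42T→69T]: ω = 1709.4737×42/69 = 1040.5492 rpm, dir flips to +; running = +1040.5492
Stage 3 [50T→64T]: ω = 1040.5492×50/64 = 812.9291 rpm, dir flips to −; running = −812.9291
Stage 4 [64T→66T]: ω = 812.9291×64/66 = 788.2948 rpm, dir flips to +; running = +788.2948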